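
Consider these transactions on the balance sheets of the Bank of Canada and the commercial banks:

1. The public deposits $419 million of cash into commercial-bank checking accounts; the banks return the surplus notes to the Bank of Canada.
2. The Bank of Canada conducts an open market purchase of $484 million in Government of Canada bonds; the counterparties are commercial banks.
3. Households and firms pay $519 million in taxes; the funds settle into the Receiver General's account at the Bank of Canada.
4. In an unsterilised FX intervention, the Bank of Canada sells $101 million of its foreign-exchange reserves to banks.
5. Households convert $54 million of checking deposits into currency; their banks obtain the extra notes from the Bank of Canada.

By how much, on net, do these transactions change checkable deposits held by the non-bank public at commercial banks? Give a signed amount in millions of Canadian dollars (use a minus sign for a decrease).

Currency deposit $419 million: non-bank counterparties' bank balances rise → +$419M.
OMO purchase (from banks) $484 million: the counterparty is a bank, so public deposits are unchanged → 0.
Government account inflow $519 million: non-bank counterparties' bank balances fall → −$519M.
FX sale $101 million: the counterparty is a bank, so public deposits are unchanged → 0.
Currency withdrawal $54 million: non-bank counterparties' bank balances fall → −$54M.
Net: 419 + 0 − 519 + 0 − 54 = -$154 million.

-$154 million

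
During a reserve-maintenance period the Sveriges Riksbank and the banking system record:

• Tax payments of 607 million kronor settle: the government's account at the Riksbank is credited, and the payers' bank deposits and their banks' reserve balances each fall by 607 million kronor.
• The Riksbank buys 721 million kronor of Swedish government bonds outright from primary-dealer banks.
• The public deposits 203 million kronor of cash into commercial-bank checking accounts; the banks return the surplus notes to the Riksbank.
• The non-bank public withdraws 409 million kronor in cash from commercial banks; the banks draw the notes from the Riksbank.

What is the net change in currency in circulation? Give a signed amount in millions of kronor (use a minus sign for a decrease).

+206 million

Government account inflow 607 million kronor: no currency enters or leaves circulation → 0.
OMO purchase (from banks) 721 million kronor: no currency enters or leaves circulation → 0.
Currency deposit 203 million kronor: notes return to the central bank → −203M.
Currency withdrawal 409 million kronor: notes leave the central bank → +409M.
Net: 0 + 0 − 203 + 409 = +206 million.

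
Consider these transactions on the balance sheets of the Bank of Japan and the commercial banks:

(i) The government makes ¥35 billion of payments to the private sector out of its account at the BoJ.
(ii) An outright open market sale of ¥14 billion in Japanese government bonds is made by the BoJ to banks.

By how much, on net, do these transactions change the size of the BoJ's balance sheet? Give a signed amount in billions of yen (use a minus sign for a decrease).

Government spending ¥35 billion: only the composition of liabilities changes → 0.
OMO sale (to banks) ¥14 billion: a BoJ asset is shed → −¥14B.
Net: 0 − 14 = -¥14 billion.

-¥14 billion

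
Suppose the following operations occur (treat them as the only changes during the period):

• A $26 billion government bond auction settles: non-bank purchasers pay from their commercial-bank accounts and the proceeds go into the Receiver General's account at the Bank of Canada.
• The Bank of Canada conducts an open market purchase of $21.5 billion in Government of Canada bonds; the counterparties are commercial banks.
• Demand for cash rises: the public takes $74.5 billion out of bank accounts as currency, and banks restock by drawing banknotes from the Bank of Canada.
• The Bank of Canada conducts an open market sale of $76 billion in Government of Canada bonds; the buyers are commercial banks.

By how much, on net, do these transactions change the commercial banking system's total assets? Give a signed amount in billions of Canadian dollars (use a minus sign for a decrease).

Government account inflow $26 billion: bank balance sheets shrink → −$26B.
OMO purchase (from banks) $21.5 billion: just an asset swap on bank balance sheets → 0.
Currency withdrawal $74.5 billion: bank balance sheets shrink → −$74.5B.
OMO sale (to banks) $76 billion: just an asset swap on bank balance sheets → 0.
Net: −26 + 0 − 74.5 + 0 = -$100.5 billion.

-$100.5 billion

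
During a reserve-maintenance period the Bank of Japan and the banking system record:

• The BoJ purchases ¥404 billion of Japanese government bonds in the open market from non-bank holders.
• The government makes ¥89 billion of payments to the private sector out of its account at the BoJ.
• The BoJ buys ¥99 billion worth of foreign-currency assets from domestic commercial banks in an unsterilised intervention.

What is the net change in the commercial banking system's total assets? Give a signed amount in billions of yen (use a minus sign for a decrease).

+¥493 billion

BoJ balance sheet:
  Assets:      Securities +¥404B, Foreign assets +¥99B
  Liabilities: Bank reserves +¥592B, Government deposits −¥89B
Commercial banking system:
  Assets:      Reserves at CB +¥592B, Foreign assets −¥99B
  Liabilities: Checkable deposits +¥493B
Change in total bank assets = +¥493 billion.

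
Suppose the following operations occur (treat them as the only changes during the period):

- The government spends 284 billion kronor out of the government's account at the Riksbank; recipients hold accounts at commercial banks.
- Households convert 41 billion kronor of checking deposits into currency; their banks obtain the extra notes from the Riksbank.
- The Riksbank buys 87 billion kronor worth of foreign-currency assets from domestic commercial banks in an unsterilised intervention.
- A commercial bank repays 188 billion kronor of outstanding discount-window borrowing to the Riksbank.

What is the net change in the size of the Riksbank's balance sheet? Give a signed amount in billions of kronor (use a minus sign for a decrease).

Government spending 284 billion kronor: only the composition of liabilities changes → 0.
Currency withdrawal 41 billion kronor: only the composition of liabilities changes → 0.
FX purchase 87 billion kronor: a Riksbank asset is acquired → +87B.
Discount-window repayment 188 billion kronor: a Riksbank asset is shed → −188B.
Net: 0 + 0 + 87 − 188 = -101 billion.

-101 billion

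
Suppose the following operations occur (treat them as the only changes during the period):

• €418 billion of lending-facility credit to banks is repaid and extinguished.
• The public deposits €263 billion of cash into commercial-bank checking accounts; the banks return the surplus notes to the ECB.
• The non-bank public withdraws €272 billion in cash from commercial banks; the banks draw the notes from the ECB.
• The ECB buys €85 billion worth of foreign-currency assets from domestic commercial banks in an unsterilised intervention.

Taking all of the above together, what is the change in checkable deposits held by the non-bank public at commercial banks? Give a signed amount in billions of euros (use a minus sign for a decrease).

ECB balance sheet:
  Assets:      Loans to banks −€418B, Foreign assets +€85B
  Liabilities: Bank reserves −€342B, Currency in circulation +€9B
Commercial banking system:
  Assets:      Reserves at CB −€342B, Foreign assets −€85B
  Liabilities: Checkable deposits −€9B, Borrowings from CB −€418B
So the change in checkable deposits held by the non-bank public at commercial banks is -€9 billion.

-€9 billion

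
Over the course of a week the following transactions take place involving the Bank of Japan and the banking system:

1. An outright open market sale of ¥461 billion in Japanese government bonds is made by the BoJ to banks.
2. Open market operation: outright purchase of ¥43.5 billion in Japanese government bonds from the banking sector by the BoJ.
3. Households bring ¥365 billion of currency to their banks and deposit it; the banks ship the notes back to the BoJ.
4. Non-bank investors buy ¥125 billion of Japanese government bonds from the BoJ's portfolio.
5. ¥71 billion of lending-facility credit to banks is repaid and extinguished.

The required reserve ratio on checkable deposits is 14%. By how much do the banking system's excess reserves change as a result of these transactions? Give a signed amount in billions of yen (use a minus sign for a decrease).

-¥282.1 billion

OMO sale (to banks) ¥461 billion: reserves −¥461B, deposits 0.
OMO purchase (from banks) ¥43.5 billion: reserves +¥43.5B, deposits 0.
Currency deposit ¥365 billion: reserves +¥365B, deposits +¥365B.
Asset sale (to non-banks) ¥125 billion: reserves −¥125B, deposits −¥125B.
Discount-window repayment ¥71 billion: reserves −¥71B, deposits 0.
Totals: Δreserves = −¥248.5B, Δdeposits = +¥240B.
Δrequired reserves = 14% × +¥240B = +¥33.6B.
Δexcess reserves = Δreserves − Δrequired = −¥248.5B − (+¥33.6B) = -¥282.1 billion.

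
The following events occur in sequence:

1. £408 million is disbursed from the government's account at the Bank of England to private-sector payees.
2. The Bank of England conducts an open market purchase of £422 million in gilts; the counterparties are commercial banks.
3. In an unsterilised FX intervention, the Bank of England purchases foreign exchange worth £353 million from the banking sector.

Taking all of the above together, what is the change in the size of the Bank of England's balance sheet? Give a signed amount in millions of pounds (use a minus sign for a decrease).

Bank of England balance sheet:
  Assets:      Securities +£422M, Foreign assets +£353M
  Liabilities: Bank reserves +£1183M, Government deposits −£408M
Change in total Bank of England assets = +£775 million.

+£775 million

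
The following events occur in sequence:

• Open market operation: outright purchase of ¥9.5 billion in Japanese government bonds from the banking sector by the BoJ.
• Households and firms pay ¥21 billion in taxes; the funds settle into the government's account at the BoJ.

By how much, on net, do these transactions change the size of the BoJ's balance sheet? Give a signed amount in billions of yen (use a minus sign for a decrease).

OMO purchase (from banks) ¥9.5 billion: a BoJ asset is acquired → +¥9.5B.
Government account inflow ¥21 billion: only the composition of liabilities changes → 0.
Net: 9.5 + 0 = +¥9.5 billion.

+¥9.5 billion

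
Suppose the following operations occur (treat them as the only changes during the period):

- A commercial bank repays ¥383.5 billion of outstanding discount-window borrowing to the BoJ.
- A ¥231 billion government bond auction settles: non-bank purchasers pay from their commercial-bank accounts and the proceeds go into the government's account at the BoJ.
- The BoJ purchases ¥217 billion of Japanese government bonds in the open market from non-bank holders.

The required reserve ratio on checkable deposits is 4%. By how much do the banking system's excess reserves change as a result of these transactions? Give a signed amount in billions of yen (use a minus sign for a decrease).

Discount-window repayment ¥383.5 billion: reserves −¥383.5B, deposits 0.
Government account inflow ¥231 billion: reserves −¥231B, deposits −¥231B.
Asset purchase (from non-banks) ¥217 billion: reserves +¥217B, deposits +¥217B.
Totals: Δreserves = −¥397.5B, Δdeposits = −¥14B.
Δrequired reserves = 4% × −¥14B = −¥0.56B.
Δexcess reserves = Δreserves − Δrequired = −¥397.5B − (−¥0.56B) = -¥396.94 billion.

-¥396.94 billion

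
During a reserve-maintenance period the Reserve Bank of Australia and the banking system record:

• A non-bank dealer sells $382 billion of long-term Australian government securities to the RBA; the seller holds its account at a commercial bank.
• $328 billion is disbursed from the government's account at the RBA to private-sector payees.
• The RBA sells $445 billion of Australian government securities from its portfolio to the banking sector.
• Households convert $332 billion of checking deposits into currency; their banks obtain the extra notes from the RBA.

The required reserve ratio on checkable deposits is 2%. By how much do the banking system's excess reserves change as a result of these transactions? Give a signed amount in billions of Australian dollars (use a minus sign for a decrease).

Asset purchase (from non-banks) $382 billion: reserves +$382B, deposits +$382B.
Government spending $328 billion: reserves +$328B, deposits +$328B.
OMO sale (to banks) $445 billion: reserves −$445B, deposits 0.
Currency withdrawal $332 billion: reserves −$332B, deposits −$332B.
Totals: Δreserves = −$67B, Δdeposits = +$378B.
Δrequired reserves = 2% × +$378B = +$7.56B.
Δexcess reserves = Δreserves − Δrequired = −$67B − (+$7.56B) = -$74.56 billion.

-$74.56 billion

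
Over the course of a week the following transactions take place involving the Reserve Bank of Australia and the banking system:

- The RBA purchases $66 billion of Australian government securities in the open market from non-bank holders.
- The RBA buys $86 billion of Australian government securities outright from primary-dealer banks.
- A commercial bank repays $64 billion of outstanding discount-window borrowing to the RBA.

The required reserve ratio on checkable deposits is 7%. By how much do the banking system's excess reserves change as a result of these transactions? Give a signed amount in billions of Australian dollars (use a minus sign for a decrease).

+$83.38 billion

Asset purchase (from non-banks) $66 billion: reserves +$66B, deposits +$66B.
OMO purchase (from banks) $86 billion: reserves +$86B, deposits 0.
Discount-window repayment $64 billion: reserves −$64B, deposits 0.
Totals: Δreserves = +$88B, Δdeposits = +$66B.
Δrequired reserves = 7% × +$66B = +$4.62B.
Δexcess reserves = Δreserves − Δrequired = +$88B − (+$4.62B) = +$83.38 billion.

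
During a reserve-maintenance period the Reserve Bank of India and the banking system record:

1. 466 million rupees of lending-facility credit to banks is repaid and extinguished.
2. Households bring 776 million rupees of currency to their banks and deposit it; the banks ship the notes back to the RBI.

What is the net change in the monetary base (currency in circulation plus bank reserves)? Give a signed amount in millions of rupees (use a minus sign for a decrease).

RBI balance sheet:
  Assets:      Loans to banks −466M
  Liabilities: Bank reserves +310M, Currency in circulation −776M
Monetary base = currency + reserves: −776M + (+310M) = -466 million.

-466 million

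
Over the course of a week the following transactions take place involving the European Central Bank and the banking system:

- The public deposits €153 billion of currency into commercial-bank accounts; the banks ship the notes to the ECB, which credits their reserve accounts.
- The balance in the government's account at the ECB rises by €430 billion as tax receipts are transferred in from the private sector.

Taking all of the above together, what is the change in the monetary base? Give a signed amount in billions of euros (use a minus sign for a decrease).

Currency deposit €153 billion: just a shift between currency and reserves — both are base money → 0.
Government account inflow €430 billion: reserves shift to a non-base liability → −€430B.
Net: 0 − 430 = -€430 billion.

-€430 billion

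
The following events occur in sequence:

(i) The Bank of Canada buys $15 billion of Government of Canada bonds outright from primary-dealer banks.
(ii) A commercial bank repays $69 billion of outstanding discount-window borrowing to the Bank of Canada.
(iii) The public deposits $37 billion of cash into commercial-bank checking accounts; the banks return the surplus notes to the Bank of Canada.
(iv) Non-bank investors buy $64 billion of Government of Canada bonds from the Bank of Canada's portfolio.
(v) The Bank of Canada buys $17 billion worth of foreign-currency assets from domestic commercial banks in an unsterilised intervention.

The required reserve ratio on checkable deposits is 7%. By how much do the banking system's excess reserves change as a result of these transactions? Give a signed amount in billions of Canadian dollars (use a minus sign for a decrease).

-$62.11 billion

OMO purchase (from banks) $15 billion: reserves +$15B, deposits 0.
Discount-window repayment $69 billion: reserves −$69B, deposits 0.
Currency deposit $37 billion: reserves +$37B, deposits +$37B.
Asset sale (to non-banks) $64 billion: reserves −$64B, deposits −$64B.
FX purchase $17 billion: reserves +$17B, deposits 0.
Totals: Δreserves = −$64B, Δdeposits = −$27B.
Δrequired reserves = 7% × −$27B = −$1.89B.
Δexcess reserves = Δreserves − Δrequired = −$64B − (−$1.89B) = -$62.11 billion.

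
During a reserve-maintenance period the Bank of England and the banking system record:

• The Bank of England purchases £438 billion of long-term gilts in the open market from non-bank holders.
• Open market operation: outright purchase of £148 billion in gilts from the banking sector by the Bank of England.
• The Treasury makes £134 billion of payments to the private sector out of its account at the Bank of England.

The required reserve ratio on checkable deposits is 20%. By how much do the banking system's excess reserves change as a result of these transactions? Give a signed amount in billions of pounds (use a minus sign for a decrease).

+£605.6 billion

Asset purchase (from non-banks) £438 billion: reserves +£438B, deposits +£438B.
OMO purchase (from banks) £148 billion: reserves +£148B, deposits 0.
Government spending £134 billion: reserves +£134B, deposits +£134B.
Totals: Δreserves = +£720B, Δdeposits = +£572B.
Δrequired reserves = 20% × +£572B = +£114.4B.
Δexcess reserves = Δreserves − Δrequired = +£720B − (+£114.4B) = +£605.6 billion.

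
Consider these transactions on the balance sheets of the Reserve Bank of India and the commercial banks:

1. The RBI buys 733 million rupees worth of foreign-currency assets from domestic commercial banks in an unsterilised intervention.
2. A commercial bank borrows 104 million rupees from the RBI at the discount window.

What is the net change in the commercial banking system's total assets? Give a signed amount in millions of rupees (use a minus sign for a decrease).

FX purchase 733 million rupees: just an asset swap on bank balance sheets → 0.
Discount-window loan 104 million rupees: bank balance sheets expand → +104M.
Net: 0 + 104 = +104 million.

+104 million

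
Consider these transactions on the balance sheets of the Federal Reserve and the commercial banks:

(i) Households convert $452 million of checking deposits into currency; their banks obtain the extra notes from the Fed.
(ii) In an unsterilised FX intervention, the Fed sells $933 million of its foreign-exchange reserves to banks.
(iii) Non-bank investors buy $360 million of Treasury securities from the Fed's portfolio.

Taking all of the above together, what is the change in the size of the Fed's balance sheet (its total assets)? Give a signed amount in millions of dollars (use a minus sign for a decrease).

-$1293 million

Currency withdrawal $452 million: only the composition of liabilities changes → 0.
FX sale $933 million: a Fed asset is shed → −$933M.
Asset sale (to non-banks) $360 million: a Fed asset is shed → −$360M.
Net: 0 − 933 − 360 = -$1293 million.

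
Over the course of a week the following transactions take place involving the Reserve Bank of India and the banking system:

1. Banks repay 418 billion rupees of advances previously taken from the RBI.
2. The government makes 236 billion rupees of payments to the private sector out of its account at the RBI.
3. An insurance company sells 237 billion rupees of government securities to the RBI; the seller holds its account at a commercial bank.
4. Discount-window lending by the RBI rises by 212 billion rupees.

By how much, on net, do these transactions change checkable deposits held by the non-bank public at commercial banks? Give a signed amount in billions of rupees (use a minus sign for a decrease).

Discount-window repayment 418 billion rupees: the counterparty is a bank, so public deposits are unchanged → 0.
Government spending 236 billion rupees: non-bank counterparties' bank balances rise → +236B.
Asset purchase (from non-banks) 237 billion rupees: non-bank counterparties' bank balances rise → +237B.
Discount-window loan 212 billion rupees: the counterparty is a bank, so public deposits are unchanged → 0.
Net: 0 + 236 + 237 + 0 = +473 billion.

+473 billion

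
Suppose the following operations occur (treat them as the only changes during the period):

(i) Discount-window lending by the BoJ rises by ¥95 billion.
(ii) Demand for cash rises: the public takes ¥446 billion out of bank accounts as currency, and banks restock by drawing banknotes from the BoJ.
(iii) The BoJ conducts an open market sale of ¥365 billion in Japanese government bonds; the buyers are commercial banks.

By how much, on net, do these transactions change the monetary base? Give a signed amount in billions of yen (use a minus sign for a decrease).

BoJ balance sheet:
  Assets:      Securities −¥365B, Loans to banks +¥95B
  Liabilities: Bank reserves −¥716B, Currency in circulation +¥446B
Monetary base = currency + reserves: +¥446B + (−¥716B) = -¥270 billion.

-¥270 billion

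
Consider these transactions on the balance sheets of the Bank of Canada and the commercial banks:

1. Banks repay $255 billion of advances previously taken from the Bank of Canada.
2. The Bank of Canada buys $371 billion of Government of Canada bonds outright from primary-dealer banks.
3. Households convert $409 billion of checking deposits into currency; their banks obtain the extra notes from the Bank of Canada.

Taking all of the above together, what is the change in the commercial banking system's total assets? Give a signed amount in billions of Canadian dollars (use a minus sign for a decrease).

-$664 billion

Bank of Canada balance sheet:
  Assets:      Securities +$371B, Loans to banks −$255B
  Liabilities: Bank reserves −$293B, Currency in circulation +$409B
Commercial banking system:
  Assets:      Reserves at CB −$293B, Securities −$371B
  Liabilities: Checkable deposits −$409B, Borrowings from CB −$255B
Change in total bank assets = -$664 billion.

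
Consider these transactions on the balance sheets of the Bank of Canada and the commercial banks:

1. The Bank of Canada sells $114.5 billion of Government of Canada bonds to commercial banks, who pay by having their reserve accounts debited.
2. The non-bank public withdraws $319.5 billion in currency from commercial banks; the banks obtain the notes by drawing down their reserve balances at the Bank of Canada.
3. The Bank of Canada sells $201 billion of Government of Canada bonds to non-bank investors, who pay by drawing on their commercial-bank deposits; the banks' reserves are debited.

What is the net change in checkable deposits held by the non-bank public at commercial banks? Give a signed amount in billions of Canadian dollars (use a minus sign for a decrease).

OMO sale (to banks) $114.5 billion: the counterparty is a bank, so public deposits are unchanged → 0.
Currency withdrawal $319.5 billion: non-bank counterparties' bank balances fall → −$319.5B.
Asset sale (to non-banks) $201 billion: non-bank counterparties' bank balances fall → −$201B.
Net: 0 − 319.5 − 201 = -$520.5 billion.

-$520.5 billion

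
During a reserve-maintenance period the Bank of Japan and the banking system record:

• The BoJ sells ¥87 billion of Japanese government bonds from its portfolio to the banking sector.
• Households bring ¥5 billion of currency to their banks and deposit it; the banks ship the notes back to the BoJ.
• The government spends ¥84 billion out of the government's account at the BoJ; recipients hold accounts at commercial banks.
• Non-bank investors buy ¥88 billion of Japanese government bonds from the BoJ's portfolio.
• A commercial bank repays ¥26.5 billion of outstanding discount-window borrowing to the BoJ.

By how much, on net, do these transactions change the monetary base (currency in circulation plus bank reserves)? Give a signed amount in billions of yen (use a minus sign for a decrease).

OMO sale (to banks) ¥87 billion: BoJ balance sheet contracts → −¥87B.
Currency deposit ¥5 billion: just a shift between currency and reserves — both are base money → 0.
Government spending ¥84 billion: a non-base liability converts back to reserves → +¥84B.
Asset sale (to non-banks) ¥88 billion: BoJ balance sheet contracts → −¥88B.
Discount-window repayment ¥26.5 billion: BoJ balance sheet contracts → −¥26.5B.
Net: −87 + 0 + 84 − 88 − 26.5 = -¥117.5 billion.

-¥117.5 billion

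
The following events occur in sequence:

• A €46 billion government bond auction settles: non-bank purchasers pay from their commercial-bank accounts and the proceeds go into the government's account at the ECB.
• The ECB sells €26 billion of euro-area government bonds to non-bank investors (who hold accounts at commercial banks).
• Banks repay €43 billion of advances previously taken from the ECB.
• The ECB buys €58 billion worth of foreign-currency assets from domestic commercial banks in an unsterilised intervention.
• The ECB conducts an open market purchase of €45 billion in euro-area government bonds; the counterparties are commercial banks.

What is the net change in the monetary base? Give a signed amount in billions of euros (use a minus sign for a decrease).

-€12 billion

ECB balance sheet:
  Assets:      Securities +€19B, Loans to banks −€43B, Foreign assets +€58B
  Liabilities: Bank reserves −€12B, Government deposits +€46B
Commercial banking system:
  Assets:      Reserves at CB −€12B, Securities −€45B, Foreign assets −€58B
  Liabilities: Checkable deposits −€72B, Borrowings from CB −€43B
Monetary base = currency + reserves: 0 + (−€12B) = -€12 billion.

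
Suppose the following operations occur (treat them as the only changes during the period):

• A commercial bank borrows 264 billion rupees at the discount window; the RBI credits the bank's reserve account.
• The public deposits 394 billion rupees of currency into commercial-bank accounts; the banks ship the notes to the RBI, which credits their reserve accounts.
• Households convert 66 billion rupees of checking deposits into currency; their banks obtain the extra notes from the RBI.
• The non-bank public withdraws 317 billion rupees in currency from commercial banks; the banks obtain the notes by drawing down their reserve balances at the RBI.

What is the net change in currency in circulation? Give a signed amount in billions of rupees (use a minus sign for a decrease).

Discount-window loan 264 billion rupees: no currency enters or leaves circulation → 0.
Currency deposit 394 billion rupees: notes return to the central bank → −394B.
Currency withdrawal 66 billion rupees: notes leave the central bank → +66B.
Currency withdrawal 317 billion rupees: notes leave the central bank → +317B.
Net: 0 − 394 + 66 + 317 = -11 billion.

-11 billion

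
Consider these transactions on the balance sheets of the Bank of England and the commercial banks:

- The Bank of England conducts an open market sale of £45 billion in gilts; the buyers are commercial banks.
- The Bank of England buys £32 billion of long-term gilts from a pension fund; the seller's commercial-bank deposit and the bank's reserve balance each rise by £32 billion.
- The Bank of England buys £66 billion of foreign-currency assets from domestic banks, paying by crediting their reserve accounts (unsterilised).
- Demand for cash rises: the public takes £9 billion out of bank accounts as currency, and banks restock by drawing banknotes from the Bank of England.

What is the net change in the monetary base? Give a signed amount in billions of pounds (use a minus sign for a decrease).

+£53 billion

Bank of England balance sheet:
  Assets:      Securities −£13B, Foreign assets +£66B
  Liabilities: Bank reserves +£44B, Currency in circulation +£9B
Commercial banking system:
  Assets:      Reserves at CB +£44B, Securities +£45B, Foreign assets −£66B
  Liabilities: Checkable deposits +£23B
Monetary base = currency + reserves: +£9B + (+£44B) = +£53 billion.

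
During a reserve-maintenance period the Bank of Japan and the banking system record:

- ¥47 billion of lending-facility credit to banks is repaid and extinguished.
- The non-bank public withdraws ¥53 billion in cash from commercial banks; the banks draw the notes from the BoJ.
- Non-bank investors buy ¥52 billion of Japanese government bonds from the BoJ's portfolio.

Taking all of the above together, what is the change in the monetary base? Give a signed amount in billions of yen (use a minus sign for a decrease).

-¥99 billion

BoJ balance sheet:
  Assets:      Securities −¥52B, Loans to banks −¥47B
  Liabilities: Bank reserves −¥152B, Currency in circulation +¥53B
Monetary base = currency + reserves: +¥53B + (−¥152B) = -¥99 billion.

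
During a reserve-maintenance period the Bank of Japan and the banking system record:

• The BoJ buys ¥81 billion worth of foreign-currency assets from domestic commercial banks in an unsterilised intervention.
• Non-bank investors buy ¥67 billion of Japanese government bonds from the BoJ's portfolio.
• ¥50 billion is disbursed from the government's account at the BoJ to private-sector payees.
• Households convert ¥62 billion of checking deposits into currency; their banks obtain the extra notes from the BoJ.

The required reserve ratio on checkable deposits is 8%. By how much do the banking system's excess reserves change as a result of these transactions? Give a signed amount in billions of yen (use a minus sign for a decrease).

FX purchase ¥81 billion: reserves +¥81B, deposits 0.
Asset sale (to non-banks) ¥67 billion: reserves −¥67B, deposits −¥67B.
Government spending ¥50 billion: reserves +¥50B, deposits +¥50B.
Currency withdrawal ¥62 billion: reserves −¥62B, deposits −¥62B.
Totals: Δreserves = +¥2B, Δdeposits = −¥79B.
Δrequired reserves = 8% × −¥79B = −¥6.32B.
Δexcess reserves = Δreserves − Δrequired = +¥2B − (−¥6.32B) = +¥8.32 billion.

+¥8.32 billion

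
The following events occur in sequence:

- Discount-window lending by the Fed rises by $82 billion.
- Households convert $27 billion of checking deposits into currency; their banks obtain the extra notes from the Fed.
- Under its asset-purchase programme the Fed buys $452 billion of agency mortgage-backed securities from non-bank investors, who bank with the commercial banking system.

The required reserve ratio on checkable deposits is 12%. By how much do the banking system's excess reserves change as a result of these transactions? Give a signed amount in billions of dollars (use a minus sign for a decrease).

+$456 billion

Discount-window loan $82 billion: reserves +$82B, deposits 0.
Currency withdrawal $27 billion: reserves −$27B, deposits −$27B.
Asset purchase (from non-banks) $452 billion: reserves +$452B, deposits +$452B.
Totals: Δreserves = +$507B, Δdeposits = +$425B.
Δrequired reserves = 12% × +$425B = +$51B.
Δexcess reserves = Δreserves − Δrequired = +$507B − (+$51B) = +$456 billion.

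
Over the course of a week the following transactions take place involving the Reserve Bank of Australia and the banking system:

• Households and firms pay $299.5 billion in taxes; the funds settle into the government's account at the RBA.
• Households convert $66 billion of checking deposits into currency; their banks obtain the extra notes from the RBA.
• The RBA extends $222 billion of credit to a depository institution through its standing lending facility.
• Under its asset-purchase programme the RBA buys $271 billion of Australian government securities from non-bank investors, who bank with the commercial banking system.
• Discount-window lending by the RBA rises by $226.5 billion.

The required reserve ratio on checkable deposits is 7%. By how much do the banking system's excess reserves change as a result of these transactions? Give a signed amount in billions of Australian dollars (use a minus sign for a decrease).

Government account inflow $299.5 billion: reserves −$299.5B, deposits −$299.5B.
Currency withdrawal $66 billion: reserves −$66B, deposits −$66B.
Discount-window loan $222 billion: reserves +$222B, deposits 0.
Asset purchase (from non-banks) $271 billion: reserves +$271B, deposits +$271B.
Discount-window loan $226.5 billion: reserves +$226.5B, deposits 0.
Totals: Δreserves = +$354B, Δdeposits = −$94.5B.
Δrequired reserves = 7% × −$94.5B = −$6.615B.
Δexcess reserves = Δreserves − Δrequired = +$354B − (−$6.615B) = +$360.615 billion.

+$360.615 billion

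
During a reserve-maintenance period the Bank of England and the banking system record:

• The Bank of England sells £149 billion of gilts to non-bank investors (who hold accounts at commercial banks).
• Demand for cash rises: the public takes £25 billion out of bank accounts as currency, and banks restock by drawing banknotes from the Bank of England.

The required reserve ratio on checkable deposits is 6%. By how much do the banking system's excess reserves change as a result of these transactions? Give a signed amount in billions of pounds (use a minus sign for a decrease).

Asset sale (to non-banks) £149 billion: reserves −£149B, deposits −£149B.
Currency withdrawal £25 billion: reserves −£25B, deposits −£25B.
Totals: Δreserves = −£174B, Δdeposits = −£174B.
Δrequired reserves = 6% × −£174B = −£10.44B.
Δexcess reserves = Δreserves − Δrequired = −£174B − (−£10.44B) = -£163.56 billion.

-£163.56 billion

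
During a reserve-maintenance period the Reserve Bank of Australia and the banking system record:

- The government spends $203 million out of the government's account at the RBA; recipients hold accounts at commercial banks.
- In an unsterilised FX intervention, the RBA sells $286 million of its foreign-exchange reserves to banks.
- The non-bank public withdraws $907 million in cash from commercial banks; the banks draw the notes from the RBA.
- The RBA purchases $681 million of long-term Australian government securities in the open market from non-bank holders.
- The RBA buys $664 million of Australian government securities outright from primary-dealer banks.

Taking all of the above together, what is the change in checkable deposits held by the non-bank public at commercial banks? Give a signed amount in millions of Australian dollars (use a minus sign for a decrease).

Government spending $203 million: non-bank counterparties' bank balances rise → +$203M.
FX sale $286 million: the counterparty is a bank, so public deposits are unchanged → 0.
Currency withdrawal $907 million: non-bank counterparties' bank balances fall → −$907M.
Asset purchase (from non-banks) $681 million: non-bank counterparties' bank balances rise → +$681M.
OMO purchase (from banks) $664 million: the counterparty is a bank, so public deposits are unchanged → 0.
Net: 203 + 0 − 907 + 681 + 0 = -$23 million.

-$23 million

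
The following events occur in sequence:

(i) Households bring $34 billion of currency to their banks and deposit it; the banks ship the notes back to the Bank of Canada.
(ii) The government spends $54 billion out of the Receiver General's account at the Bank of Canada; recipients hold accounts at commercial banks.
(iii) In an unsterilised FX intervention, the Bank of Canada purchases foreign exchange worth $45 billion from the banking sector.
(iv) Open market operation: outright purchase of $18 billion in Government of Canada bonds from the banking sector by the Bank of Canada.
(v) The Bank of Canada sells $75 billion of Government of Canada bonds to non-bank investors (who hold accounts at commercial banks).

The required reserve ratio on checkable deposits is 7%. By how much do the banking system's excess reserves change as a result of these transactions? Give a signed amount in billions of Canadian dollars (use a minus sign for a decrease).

+$75.09 billion

Currency deposit $34 billion: reserves +$34B, deposits +$34B.
Government spending $54 billion: reserves +$54B, deposits +$54B.
FX purchase $45 billion: reserves +$45B, deposits 0.
OMO purchase (from banks) $18 billion: reserves +$18B, deposits 0.
Asset sale (to non-banks) $75 billion: reserves −$75B, deposits −$75B.
Totals: Δreserves = +$76B, Δdeposits = +$13B.
Δrequired reserves = 7% × +$13B = +$0.91B.
Δexcess reserves = Δreserves − Δrequired = +$76B − (+$0.91B) = +$75.09 billion.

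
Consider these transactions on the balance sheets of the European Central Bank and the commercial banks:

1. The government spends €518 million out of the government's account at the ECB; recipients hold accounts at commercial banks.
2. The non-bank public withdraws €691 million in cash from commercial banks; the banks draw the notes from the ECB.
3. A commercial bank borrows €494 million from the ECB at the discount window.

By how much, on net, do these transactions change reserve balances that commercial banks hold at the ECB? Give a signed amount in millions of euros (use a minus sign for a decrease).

+€321 million

Government spending €518 million: government payments flow into bank reserve accounts → +€518M.
Currency withdrawal €691 million: banks swap reserves for currency → −€691M.
Discount-window loan €494 million: the loan is credited to the bank's reserve account → +€494M.
Net: 518 − 691 + 494 = +€321 million.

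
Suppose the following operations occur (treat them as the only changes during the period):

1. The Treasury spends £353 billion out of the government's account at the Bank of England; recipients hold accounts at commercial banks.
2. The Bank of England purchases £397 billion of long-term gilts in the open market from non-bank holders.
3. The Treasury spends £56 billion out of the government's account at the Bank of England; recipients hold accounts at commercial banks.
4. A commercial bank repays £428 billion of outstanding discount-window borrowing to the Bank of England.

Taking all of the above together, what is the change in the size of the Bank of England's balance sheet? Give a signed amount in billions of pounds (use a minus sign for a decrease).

Government spending £353 billion: only the composition of liabilities changes → 0.
Asset purchase (from non-banks) £397 billion: a Bank of England asset is acquired → +£397B.
Government spending £56 billion: only the composition of liabilities changes → 0.
Discount-window repayment £428 billion: a Bank of England asset is shed → −£428B.
Net: 0 + 397 + 0 − 428 = -£31 billion.

-£31 billion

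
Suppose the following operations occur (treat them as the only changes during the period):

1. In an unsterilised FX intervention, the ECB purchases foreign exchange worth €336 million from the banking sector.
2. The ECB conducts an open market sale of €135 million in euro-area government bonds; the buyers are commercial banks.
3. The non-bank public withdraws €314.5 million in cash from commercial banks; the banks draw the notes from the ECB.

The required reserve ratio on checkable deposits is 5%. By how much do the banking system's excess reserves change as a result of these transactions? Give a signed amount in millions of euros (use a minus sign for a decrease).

-€97.775 million

FX purchase €336 million: reserves +€336M, deposits 0.
OMO sale (to banks) €135 million: reserves −€135M, deposits 0.
Currency withdrawal €314.5 million: reserves −€314.5M, deposits −€314.5M.
Totals: Δreserves = −€113.5M, Δdeposits = −€314.5M.
Δrequired reserves = 5% × −€314.5M = −€15.725M.
Δexcess reserves = Δreserves − Δrequired = −€113.5M − (−€15.725M) = -€97.775 million.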